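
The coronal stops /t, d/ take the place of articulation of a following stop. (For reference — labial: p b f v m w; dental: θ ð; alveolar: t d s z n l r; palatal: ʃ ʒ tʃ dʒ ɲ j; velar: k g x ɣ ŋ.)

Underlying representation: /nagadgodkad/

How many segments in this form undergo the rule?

/d/ before /g/ (velar) → [g]
/d/ before /k/ (velar) → [g]
2 segments change.

2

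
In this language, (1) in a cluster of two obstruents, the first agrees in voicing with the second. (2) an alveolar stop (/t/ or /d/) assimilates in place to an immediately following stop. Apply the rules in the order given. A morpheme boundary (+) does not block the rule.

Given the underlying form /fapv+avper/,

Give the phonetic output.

[fabv+afper]

Rule 1: /p/ before /v/ (voiced) → [b]
Rule 1: /v/ before /p/ (voiceless) → [f]
After rule 1: fabv+afper
Rule 2: no segment meets the rule's conditions; no change.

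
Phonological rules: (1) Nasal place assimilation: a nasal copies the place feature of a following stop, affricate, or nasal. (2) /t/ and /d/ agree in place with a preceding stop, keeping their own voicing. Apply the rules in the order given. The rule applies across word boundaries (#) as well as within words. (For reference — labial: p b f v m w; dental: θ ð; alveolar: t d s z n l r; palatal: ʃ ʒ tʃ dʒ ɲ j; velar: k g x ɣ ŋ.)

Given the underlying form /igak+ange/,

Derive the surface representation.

[igak+aŋge]

Rule 1: /n/ before /g/ (velar) → [ŋ]
After rule 1: igak+aŋge
Rule 2: no segment meets the rule's conditions; no change.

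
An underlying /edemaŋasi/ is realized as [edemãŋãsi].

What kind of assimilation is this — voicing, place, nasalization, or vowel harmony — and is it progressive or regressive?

/a/→[ã] /a/→[ã].
Each target copies a feature from the preceding segment, so the direction is progressive.

nasalization, progressive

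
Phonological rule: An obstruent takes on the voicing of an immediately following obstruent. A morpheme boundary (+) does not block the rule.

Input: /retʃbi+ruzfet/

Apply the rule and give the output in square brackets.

/tʃ/ before /b/ (voiced) → [dʒ]
/z/ before /f/ (voiceless) → [s]

[redʒbi+rusfet]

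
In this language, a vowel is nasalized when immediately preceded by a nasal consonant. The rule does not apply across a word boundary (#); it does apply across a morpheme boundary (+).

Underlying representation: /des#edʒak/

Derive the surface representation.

no segment meets the rule's conditions; no change.

[des#edʒak]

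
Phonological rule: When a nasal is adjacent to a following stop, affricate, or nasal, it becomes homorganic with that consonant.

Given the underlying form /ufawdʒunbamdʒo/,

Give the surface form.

/n/ before /b/ (labial) → [m]
/m/ before /dʒ/ (palatal) → [ɲ]

[ufawdʒumbaɲdʒo]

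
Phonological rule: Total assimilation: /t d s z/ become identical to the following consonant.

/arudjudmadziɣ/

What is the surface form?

[arujjummazziɣ]

/d/ before /j/ → [j] (total assimilation)
/d/ before /m/ → [m] (total assimilation)
/d/ before /z/ → [z] (total assimilation)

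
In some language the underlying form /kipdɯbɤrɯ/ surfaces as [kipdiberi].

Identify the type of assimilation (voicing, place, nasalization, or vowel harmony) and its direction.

/ɯ/→[i] /ɤ/→[e] /ɯ/→[i].
Vowels agree with the first vowel, so the harmony is progressive.

vowel harmony, progressive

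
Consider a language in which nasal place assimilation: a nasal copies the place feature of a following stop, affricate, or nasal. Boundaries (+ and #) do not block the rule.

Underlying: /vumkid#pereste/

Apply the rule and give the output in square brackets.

/m/ before /k/ (velar) → [ŋ]

[vuŋkid#pereste]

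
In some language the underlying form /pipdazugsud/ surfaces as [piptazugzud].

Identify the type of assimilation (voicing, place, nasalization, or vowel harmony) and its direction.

/d/→[t] /s/→[z].
Each target copies a feature from the preceding segment, so the direction is progressive.

voicing assimilation, progressive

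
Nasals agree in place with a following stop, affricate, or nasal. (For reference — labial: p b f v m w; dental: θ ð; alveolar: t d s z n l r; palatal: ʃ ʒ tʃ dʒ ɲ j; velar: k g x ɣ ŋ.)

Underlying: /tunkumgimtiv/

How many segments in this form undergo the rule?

3

/n/ before /k/ (velar) → [ŋ]
/m/ before /g/ (velar) → [ŋ]
/m/ before /t/ (alveolar) → [n]
3 segments change.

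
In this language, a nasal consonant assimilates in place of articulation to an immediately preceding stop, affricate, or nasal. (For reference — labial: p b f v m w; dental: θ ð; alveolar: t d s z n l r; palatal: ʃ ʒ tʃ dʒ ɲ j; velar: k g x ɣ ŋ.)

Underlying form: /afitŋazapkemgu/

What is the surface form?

/ŋ/ after /t/ (alveolar) → [n]

[afitnazapkemgu]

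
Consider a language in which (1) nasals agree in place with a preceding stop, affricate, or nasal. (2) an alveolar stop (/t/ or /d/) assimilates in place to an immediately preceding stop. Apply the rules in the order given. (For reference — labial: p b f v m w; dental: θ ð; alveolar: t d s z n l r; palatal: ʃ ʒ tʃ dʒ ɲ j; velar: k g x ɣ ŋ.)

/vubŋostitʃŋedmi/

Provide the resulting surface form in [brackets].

Rule 1: /ŋ/ after /b/ (labial) → [m]
Rule 1: /ŋ/ after /tʃ/ (palatal) → [ɲ]
Rule 1: /m/ after /d/ (alveolar) → [n]
After rule 1: vubmostitʃɲedni
Rule 2: no segment meets the rule's conditions; no change.

[vubmostitʃɲedni]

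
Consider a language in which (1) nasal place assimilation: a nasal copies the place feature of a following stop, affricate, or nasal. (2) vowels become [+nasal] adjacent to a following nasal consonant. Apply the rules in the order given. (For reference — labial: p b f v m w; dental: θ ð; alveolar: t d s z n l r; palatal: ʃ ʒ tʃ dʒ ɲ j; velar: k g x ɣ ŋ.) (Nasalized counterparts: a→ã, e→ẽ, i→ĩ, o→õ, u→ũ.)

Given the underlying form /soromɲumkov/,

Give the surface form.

Rule 1: /m/ before /ɲ/ (palatal) → [ɲ]
Rule 1: /m/ before /k/ (velar) → [ŋ]
After rule 1: soroɲɲuŋkov
Rule 2: /o/ before nasal /ɲ/ → [õ]
Rule 2: /u/ before nasal /ŋ/ → [ũ]

[sorõɲɲũŋkov]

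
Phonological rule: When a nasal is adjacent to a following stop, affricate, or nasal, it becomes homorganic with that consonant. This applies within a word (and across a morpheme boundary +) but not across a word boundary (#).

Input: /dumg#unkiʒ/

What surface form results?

/m/ before /g/ (velar) → [ŋ]
/n/ before /k/ (velar) → [ŋ]

[duŋg#uŋkiʒ]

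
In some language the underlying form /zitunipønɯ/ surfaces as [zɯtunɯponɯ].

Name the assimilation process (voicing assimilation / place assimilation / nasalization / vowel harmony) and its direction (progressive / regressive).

vowel harmony, regressive

/i/→[ɯ] /i/→[ɯ] /ø/→[o].
Vowels agree with the last vowel, so the harmony is regressive.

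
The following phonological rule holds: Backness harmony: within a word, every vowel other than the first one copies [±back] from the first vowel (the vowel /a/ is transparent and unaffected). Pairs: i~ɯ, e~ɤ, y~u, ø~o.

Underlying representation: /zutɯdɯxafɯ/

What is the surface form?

no segment meets the rule's conditions; no change.

[zutɯdɯxafɯ]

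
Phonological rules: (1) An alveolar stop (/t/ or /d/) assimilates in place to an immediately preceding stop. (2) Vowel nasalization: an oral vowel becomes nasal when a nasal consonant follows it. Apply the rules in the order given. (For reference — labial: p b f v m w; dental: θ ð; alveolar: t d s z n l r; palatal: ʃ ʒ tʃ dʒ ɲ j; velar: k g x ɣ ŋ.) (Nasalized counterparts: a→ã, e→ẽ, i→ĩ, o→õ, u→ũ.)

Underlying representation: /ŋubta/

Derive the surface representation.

Rule 1: /t/ after /b/ (labial) → [p]
After rule 1: ŋubpa
Rule 2: no segment meets the rule's conditions; no change.

[ŋubpa]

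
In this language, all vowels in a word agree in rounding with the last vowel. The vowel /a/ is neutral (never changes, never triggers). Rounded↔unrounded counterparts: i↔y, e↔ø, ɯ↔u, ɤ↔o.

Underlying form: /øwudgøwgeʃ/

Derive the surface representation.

/ø/ harmonizes with /e/ ([-round]) → [e]
/u/ harmonizes with /e/ ([-round]) → [ɯ]
/ø/ harmonizes with /e/ ([-round]) → [e]

[ewɯdgewgeʃ]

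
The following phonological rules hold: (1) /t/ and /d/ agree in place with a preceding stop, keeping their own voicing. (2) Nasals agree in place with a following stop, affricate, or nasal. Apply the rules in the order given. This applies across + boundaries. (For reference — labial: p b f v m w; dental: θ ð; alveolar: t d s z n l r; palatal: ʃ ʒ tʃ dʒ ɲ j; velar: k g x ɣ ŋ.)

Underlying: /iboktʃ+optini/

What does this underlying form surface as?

Rule 1: /t/ after /p/ (labial) → [p]
After rule 1: iboktʃ+oppini
Rule 2: no segment meets the rule's conditions; no change.

[iboktʃ+oppini]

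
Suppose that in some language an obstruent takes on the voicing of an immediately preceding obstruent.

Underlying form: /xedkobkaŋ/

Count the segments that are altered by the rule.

2

/k/ after /d/ (voiced) → [g]
/k/ after /b/ (voiced) → [g]
2 segments change.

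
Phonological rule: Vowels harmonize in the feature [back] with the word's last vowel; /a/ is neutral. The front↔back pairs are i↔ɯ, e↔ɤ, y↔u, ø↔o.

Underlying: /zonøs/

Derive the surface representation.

[zønøs]

/o/ harmonizes with /ø/ ([-back]) → [ø]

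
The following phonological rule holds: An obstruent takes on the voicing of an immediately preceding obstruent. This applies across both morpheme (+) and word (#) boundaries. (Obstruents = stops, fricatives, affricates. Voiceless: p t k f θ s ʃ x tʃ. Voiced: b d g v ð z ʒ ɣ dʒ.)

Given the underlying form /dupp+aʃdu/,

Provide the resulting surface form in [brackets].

[dupp+aʃtu]

/d/ after /ʃ/ (voiceless) → [t]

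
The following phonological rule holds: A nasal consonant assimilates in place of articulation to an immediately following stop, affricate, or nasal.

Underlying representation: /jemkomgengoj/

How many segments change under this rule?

/m/ before /k/ (velar) → [ŋ]
/m/ before /g/ (velar) → [ŋ]
/n/ before /g/ (velar) → [ŋ]
3 segments change.

3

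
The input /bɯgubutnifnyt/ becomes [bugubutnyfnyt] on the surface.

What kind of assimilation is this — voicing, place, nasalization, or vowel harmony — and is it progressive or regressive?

/ɯ/→[u] /i/→[y].
Vowels agree with the last vowel, so the harmony is regressive.

vowel harmony, regressive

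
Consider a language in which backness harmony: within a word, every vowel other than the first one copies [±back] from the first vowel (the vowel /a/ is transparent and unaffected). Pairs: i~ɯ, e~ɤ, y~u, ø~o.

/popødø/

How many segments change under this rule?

2

/ø/ harmonizes with /o/ ([+back]) → [o]
/ø/ harmonizes with /o/ ([+back]) → [o]
2 segments change.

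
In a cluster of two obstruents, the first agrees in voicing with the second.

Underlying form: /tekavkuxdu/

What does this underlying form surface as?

/v/ before /k/ (voiceless) → [f]
/x/ before /d/ (voiced) → [ɣ]

[tekafkuɣdu]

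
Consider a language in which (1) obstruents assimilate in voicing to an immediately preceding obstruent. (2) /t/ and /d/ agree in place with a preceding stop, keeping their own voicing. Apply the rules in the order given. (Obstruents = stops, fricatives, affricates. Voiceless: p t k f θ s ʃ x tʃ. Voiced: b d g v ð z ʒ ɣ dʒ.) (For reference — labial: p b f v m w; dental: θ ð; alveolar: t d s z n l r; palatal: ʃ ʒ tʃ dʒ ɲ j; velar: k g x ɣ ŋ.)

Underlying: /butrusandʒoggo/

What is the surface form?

Rule 1: no segment meets the rule's conditions; no change.
After rule 1: butrusandʒoggo
Rule 2: no segment meets the rule's conditions; no change.

[butrusandʒoggo]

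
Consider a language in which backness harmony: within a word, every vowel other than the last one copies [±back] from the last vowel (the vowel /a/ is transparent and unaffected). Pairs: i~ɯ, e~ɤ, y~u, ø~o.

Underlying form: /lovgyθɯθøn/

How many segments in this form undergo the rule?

2

/o/ harmonizes with /ø/ ([-back]) → [ø]
/ɯ/ harmonizes with /ø/ ([-back]) → [i]
2 segments change.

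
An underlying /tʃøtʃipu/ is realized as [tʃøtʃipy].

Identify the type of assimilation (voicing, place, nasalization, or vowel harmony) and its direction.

/u/→[y].
Vowels agree with the first vowel, so the harmony is progressive.

vowel harmony, progressive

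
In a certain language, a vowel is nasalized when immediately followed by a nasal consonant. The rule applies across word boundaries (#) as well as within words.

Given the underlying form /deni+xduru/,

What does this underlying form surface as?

/e/ before nasal /n/ → [ẽ]

[dẽni+xduru]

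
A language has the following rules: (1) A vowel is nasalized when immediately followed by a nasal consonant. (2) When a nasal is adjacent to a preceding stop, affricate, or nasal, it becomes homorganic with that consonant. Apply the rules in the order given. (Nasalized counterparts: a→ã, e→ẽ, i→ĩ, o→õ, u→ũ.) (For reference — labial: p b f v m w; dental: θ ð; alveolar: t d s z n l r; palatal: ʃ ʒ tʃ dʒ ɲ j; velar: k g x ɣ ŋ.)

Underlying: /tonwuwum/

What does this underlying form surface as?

[tõnwuwũm]

Rule 1: /o/ before nasal /n/ → [õ]
Rule 1: /u/ before nasal /m/ → [ũ]
After rule 1: tõnwuwũm
Rule 2: no segment meets the rule's conditions; no change.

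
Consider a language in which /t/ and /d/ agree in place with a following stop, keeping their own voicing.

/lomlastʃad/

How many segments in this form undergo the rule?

0

No segment meets the rule's conditions.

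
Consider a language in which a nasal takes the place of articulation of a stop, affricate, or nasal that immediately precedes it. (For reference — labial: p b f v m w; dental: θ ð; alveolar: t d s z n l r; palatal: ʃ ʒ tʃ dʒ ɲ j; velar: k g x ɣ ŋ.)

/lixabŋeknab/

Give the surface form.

/ŋ/ after /b/ (labial) → [m]
/n/ after /k/ (velar) → [ŋ]

[lixabmekŋab]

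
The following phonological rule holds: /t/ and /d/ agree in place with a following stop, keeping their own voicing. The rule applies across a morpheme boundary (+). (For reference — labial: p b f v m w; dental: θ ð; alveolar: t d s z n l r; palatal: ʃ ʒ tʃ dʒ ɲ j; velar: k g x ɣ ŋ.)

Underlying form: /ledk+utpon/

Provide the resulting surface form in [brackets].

[legk+uppon]

/d/ before /k/ (velar) → [g]
/t/ before /p/ (labial) → [p]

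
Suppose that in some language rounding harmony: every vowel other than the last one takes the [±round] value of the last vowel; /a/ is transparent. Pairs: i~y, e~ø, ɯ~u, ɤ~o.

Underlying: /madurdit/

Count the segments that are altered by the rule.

/u/ harmonizes with /i/ ([-round]) → [ɯ]
1 segment changes.

1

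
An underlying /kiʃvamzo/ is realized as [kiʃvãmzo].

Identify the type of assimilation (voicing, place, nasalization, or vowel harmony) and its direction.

nasalization, regressive

/a/→[ã].
Each target copies a feature from the following segment, so the direction is regressive.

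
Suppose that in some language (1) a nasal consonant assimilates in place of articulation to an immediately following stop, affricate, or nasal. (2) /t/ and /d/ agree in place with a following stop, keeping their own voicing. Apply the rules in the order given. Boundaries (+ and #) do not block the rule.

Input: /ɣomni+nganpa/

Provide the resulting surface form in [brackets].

Rule 1: /m/ before /n/ (alveolar) → [n]
Rule 1: /n/ before /g/ (velar) → [ŋ]
Rule 1: /n/ before /p/ (labial) → [m]
After rule 1: ɣonni+ŋgampa
Rule 2: no segment meets the rule's conditions; no change.

[ɣonni+ŋgampa]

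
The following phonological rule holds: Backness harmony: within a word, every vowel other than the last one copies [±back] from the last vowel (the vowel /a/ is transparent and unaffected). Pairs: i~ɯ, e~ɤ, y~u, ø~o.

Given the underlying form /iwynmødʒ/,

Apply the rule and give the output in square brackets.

[iwynmødʒ]

no segment meets the rule's conditions; no change.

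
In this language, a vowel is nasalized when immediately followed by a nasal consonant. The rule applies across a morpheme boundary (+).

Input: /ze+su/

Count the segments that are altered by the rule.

0

No segment meets the rule's conditions.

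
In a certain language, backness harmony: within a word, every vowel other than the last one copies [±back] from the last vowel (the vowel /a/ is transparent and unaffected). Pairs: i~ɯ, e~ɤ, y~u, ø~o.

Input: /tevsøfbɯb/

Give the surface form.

/e/ harmonizes with /ɯ/ ([+back]) → [ɤ]
/ø/ harmonizes with /ɯ/ ([+back]) → [o]

[tɤvsofbɯb]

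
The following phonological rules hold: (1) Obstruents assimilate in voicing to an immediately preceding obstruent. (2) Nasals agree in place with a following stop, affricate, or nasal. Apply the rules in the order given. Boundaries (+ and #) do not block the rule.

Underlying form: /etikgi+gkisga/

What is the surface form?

[etikki+ggiska]

Rule 1: /g/ after /k/ (voiceless) → [k]
Rule 1: /k/ after /g/ (voiced) → [g]
Rule 1: /g/ after /s/ (voiceless) → [k]
After rule 1: etikki+ggiska
Rule 2: no segment meets the rule's conditions; no change.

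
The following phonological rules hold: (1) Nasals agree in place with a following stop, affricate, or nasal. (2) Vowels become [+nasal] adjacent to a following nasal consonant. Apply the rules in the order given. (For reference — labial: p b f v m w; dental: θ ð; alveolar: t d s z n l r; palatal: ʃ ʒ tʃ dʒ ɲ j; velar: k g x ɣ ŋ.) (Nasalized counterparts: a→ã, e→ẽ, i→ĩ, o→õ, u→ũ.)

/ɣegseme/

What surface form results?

[ɣegsẽme]

Rule 1: no segment meets the rule's conditions; no change.
After rule 1: ɣegseme
Rule 2: /e/ before nasal /m/ → [ẽ]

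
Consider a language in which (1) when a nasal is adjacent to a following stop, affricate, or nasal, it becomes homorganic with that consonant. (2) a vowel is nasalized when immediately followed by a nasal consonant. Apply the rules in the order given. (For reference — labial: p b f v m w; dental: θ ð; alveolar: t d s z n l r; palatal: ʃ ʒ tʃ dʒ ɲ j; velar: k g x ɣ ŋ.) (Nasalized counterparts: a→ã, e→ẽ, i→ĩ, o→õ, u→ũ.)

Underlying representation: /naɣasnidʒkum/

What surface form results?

[naɣasnidʒkũm]

Rule 1: no segment meets the rule's conditions; no change.
After rule 1: naɣasnidʒkum
Rule 2: /u/ before nasal /m/ → [ũ]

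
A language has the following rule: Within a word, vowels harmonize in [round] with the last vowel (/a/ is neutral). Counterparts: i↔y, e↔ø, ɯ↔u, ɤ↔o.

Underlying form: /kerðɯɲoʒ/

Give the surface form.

/e/ harmonizes with /o/ ([+round]) → [ø]
/ɯ/ harmonizes with /o/ ([+round]) → [u]

[kørðuɲoʒ]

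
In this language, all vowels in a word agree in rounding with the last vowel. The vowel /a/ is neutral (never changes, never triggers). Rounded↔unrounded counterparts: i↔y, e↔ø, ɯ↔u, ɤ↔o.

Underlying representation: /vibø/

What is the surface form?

/i/ harmonizes with /ø/ ([+round]) → [y]

[vybø]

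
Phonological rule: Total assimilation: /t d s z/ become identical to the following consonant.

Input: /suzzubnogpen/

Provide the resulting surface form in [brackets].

[suzzubnogpen]

no segment meets the rule's conditions; no change.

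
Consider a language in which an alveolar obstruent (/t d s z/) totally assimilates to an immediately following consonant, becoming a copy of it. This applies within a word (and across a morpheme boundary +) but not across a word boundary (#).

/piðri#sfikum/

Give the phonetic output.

/s/ before /f/ → [f] (total assimilation)

[piðri#ffikum]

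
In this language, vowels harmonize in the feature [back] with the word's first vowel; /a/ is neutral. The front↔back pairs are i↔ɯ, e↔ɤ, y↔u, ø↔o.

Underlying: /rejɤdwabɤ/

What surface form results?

/ɤ/ harmonizes with /e/ ([-back]) → [e]
/ɤ/ harmonizes with /e/ ([-back]) → [e]

[rejedwabe]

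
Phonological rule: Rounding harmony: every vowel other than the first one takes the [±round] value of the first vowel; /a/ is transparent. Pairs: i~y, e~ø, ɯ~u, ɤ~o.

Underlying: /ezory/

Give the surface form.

[ezɤri]

/o/ harmonizes with /e/ ([-round]) → [ɤ]
/y/ harmonizes with /e/ ([-round]) → [i]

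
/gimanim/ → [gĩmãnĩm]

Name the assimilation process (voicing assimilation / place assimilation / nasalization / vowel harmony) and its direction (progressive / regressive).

/i/→[ĩ] /a/→[ã] /i/→[ĩ].
Each target copies a feature from the following segment, so the direction is regressive.

nasalization, regressive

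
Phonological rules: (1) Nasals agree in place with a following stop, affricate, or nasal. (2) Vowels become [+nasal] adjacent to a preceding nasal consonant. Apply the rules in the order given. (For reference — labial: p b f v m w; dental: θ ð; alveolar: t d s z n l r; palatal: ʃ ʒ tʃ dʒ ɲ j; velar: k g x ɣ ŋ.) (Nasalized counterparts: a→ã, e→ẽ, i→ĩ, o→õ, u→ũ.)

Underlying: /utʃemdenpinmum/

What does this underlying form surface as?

Rule 1: /m/ before /d/ (alveolar) → [n]
Rule 1: /n/ before /p/ (labial) → [m]
Rule 1: /n/ before /m/ (labial) → [m]
After rule 1: utʃendempimmum
Rule 2: /u/ after nasal /m/ → [ũ]

[utʃendempimmũm]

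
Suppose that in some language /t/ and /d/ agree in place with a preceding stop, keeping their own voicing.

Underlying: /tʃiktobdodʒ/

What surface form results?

[tʃikkobbodʒ]

/t/ after /k/ (velar) → [k]
/d/ after /b/ (labial) → [b]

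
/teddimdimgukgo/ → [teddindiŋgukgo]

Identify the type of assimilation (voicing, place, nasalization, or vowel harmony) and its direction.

/m/→[n] /m/→[ŋ].
Each target copies a feature from the following segment, so the direction is regressive.

place assimilation, regressive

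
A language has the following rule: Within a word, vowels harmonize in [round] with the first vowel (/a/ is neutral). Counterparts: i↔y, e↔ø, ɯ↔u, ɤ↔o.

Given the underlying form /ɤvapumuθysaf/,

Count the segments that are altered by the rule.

3

/u/ harmonizes with /ɤ/ ([-round]) → [ɯ]
/u/ harmonizes with /ɤ/ ([-round]) → [ɯ]
/y/ harmonizes with /ɤ/ ([-round]) → [i]
3 segments change.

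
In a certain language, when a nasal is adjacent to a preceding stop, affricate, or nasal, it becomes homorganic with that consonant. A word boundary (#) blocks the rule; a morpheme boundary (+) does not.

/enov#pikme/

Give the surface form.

[enov#pikŋe]

/m/ after /k/ (velar) → [ŋ]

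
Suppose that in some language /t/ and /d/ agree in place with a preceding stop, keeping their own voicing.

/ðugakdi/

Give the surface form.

[ðugakgi]

/d/ after /k/ (velar) → [g]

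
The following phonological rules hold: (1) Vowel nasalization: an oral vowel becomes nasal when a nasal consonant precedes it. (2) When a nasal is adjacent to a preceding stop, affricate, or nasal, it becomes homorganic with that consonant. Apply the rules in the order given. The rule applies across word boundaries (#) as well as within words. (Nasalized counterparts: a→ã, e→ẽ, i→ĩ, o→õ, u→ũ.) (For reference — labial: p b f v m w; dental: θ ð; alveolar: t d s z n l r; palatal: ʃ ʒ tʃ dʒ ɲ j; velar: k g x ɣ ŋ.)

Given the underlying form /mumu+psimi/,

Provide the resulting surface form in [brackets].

[mũmũ+psimĩ]

Rule 1: /u/ after nasal /m/ → [ũ]
Rule 1: /u/ after nasal /m/ → [ũ]
Rule 1: /i/ after nasal /m/ → [ĩ]
After rule 1: mũmũ+psimĩ
Rule 2: no segment meets the rule's conditions; no change.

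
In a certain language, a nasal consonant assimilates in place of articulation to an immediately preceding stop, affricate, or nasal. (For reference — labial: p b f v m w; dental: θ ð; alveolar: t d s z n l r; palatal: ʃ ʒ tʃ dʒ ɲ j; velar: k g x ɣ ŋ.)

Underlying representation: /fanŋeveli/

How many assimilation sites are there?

1

/ŋ/ after /n/ (alveolar) → [n]
1 segment changes.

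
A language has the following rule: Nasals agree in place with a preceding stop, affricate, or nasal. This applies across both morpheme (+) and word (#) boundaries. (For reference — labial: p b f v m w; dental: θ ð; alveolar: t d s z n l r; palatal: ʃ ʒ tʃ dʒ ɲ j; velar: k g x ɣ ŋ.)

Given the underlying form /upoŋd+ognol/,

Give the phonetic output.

/n/ after /g/ (velar) → [ŋ]

[upoŋd+ogŋol]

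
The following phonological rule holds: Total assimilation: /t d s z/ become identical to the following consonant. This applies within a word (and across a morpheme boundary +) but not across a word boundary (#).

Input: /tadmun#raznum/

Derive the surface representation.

[tammun#rannum]

/d/ before /m/ → [m] (total assimilation)
/z/ before /n/ → [n] (total assimilation)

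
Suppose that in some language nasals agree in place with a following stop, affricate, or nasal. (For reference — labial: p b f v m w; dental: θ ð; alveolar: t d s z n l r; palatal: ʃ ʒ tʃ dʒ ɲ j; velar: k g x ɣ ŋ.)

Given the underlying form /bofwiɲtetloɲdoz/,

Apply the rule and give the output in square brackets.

/ɲ/ before /t/ (alveolar) → [n]
/ɲ/ before /d/ (alveolar) → [n]

[bofwintetlondoz]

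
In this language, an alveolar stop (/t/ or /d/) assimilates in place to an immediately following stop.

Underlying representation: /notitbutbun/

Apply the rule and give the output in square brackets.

/t/ before /b/ (labial) → [p]
/t/ before /b/ (labial) → [p]

[notipbupbun]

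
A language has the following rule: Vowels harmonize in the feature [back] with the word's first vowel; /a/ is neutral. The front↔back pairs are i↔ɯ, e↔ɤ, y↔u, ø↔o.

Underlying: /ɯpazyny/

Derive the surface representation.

/y/ harmonizes with /ɯ/ ([+back]) → [u]
/y/ harmonizes with /ɯ/ ([+back]) → [u]

[ɯpazunu]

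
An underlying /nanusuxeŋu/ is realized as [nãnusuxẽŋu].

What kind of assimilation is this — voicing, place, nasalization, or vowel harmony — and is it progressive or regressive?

nasalization, regressive

/a/→[ã] /e/→[ẽ].
Each target copies a feature from the following segment, so the direction is regressive.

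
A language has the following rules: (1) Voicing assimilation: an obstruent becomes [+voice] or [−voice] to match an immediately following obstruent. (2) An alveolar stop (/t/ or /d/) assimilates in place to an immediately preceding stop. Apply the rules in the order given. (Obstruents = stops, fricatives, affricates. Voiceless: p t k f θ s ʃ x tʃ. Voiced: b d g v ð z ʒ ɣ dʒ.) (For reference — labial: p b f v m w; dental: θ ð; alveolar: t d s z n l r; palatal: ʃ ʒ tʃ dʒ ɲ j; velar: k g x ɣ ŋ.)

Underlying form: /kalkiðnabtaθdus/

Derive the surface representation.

Rule 1: /b/ before /t/ (voiceless) → [p]
Rule 1: /θ/ before /d/ (voiced) → [ð]
After rule 1: kalkiðnaptaðdus
Rule 2: /t/ after /p/ (labial) → [p]

[kalkiðnappaðdus]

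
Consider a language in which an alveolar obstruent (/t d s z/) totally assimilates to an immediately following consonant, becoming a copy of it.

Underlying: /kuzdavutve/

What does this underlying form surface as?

[kuddavuvve]

/z/ before /d/ → [d] (total assimilation)
/t/ before /v/ → [v] (total assimilation)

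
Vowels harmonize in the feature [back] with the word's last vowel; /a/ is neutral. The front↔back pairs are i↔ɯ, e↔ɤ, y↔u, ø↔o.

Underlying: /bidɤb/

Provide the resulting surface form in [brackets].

/i/ harmonizes with /ɤ/ ([+back]) → [ɯ]

[bɯdɤb]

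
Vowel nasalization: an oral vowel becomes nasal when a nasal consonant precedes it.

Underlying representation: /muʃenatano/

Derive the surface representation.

/u/ after nasal /m/ → [ũ]
/a/ after nasal /n/ → [ã]
/o/ after nasal /n/ → [õ]

[mũʃenãtanõ]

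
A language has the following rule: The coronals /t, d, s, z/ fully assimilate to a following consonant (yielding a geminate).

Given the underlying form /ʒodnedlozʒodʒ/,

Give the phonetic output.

[ʒonnelloʒʒodʒ]

/d/ before /n/ → [n] (total assimilation)
/d/ before /l/ → [l] (total assimilation)
/z/ before /ʒ/ → [ʒ] (total assimilation)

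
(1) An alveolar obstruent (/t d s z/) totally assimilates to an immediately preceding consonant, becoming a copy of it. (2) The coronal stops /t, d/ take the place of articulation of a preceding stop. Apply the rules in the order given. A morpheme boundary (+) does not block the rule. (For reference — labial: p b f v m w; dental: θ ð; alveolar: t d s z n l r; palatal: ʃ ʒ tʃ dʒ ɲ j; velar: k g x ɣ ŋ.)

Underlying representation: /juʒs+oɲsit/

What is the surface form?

Rule 1: /s/ after /ʒ/ → [ʒ] (total assimilation)
Rule 1: /s/ after /ɲ/ → [ɲ] (total assimilation)
After rule 1: juʒʒ+oɲɲit
Rule 2: no segment meets the rule's conditions; no change.

[juʒʒ+oɲɲit]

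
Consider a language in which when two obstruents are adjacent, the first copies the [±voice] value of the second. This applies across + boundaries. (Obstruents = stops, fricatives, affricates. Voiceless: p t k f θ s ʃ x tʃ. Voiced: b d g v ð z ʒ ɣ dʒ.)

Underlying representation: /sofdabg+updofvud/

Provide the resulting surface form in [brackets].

/f/ before /d/ (voiced) → [v]
/p/ before /d/ (voiced) → [b]
/f/ before /v/ (voiced) → [v]

[sovdabg+ubdovvud]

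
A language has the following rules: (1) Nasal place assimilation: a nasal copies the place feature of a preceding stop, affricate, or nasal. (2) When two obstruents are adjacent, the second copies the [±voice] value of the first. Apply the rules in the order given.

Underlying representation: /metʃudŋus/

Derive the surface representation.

Rule 1: /ŋ/ after /d/ (alveolar) → [n]
After rule 1: metʃudnus
Rule 2: no segment meets the rule's conditions; no change.

[metʃudnus]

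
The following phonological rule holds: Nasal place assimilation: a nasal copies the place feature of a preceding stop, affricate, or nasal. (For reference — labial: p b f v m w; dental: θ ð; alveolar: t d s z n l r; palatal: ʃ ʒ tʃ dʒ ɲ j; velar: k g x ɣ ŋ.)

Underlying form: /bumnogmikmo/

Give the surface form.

[bummogŋikŋo]

/n/ after /m/ (labial) → [m]
/m/ after /g/ (velar) → [ŋ]
/m/ after /k/ (velar) → [ŋ]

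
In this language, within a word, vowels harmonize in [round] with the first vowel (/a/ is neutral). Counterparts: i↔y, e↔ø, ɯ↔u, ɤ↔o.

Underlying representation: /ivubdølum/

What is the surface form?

/u/ harmonizes with /i/ ([-round]) → [ɯ]
/ø/ harmonizes with /i/ ([-round]) → [e]
/u/ harmonizes with /i/ ([-round]) → [ɯ]

[ivɯbdelɯm]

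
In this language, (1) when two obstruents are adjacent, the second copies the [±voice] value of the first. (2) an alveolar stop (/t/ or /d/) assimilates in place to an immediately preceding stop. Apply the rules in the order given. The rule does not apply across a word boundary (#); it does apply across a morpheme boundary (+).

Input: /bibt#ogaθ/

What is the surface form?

Rule 1: /t/ after /b/ (voiced) → [d]
After rule 1: bibd#ogaθ
Rule 2: /d/ after /b/ (labial) → [b]

[bibb#ogaθ]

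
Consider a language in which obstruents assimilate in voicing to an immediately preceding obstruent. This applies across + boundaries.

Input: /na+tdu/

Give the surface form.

[na+ttu]

/d/ after /t/ (voiceless) → [t]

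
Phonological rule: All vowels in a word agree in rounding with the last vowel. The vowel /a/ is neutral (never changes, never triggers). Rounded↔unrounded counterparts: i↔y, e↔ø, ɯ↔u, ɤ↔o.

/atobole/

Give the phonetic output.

[atɤbɤle]

/o/ harmonizes with /e/ ([-round]) → [ɤ]
/o/ harmonizes with /e/ ([-round]) → [ɤ]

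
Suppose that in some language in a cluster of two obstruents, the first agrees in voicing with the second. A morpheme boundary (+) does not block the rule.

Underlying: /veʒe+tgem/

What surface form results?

/t/ before /g/ (voiced) → [d]

[veʒe+dgem]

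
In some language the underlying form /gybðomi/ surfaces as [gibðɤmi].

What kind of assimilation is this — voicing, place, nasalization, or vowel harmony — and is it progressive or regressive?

vowel harmony, regressive

/y/→[i] /o/→[ɤ].
Vowels agree with the last vowel, so the harmony is regressive.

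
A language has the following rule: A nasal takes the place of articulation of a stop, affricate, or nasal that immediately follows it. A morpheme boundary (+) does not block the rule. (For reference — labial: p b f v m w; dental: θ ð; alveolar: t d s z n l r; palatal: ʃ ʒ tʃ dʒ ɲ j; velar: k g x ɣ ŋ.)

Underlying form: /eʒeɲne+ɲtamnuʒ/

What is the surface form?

/ɲ/ before /n/ (alveolar) → [n]
/ɲ/ before /t/ (alveolar) → [n]
/m/ before /n/ (alveolar) → [n]

[eʒenne+ntannuʒ]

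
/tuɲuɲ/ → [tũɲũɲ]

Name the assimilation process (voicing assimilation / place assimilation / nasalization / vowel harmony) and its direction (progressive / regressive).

/u/→[ũ] /u/→[ũ].
Each target copies a feature from the following segment, so the direction is regressive.

nasalization, regressive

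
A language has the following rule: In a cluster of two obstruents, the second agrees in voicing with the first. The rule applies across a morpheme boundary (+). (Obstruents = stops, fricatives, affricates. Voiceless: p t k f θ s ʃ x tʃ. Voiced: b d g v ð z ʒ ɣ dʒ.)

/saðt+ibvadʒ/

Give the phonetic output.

[saðd+ibvadʒ]

/t/ after /ð/ (voiced) → [d]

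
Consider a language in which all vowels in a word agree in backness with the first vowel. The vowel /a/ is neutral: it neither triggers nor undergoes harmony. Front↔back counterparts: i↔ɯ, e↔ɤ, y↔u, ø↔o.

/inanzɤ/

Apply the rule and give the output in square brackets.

/ɤ/ harmonizes with /i/ ([-back]) → [e]

[inanze]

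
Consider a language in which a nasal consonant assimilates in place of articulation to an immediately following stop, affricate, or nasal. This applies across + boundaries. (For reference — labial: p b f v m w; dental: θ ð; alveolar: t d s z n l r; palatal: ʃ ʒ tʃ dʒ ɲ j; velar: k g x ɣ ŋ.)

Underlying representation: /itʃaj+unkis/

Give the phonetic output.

/n/ before /k/ (velar) → [ŋ]

[itʃaj+uŋkis]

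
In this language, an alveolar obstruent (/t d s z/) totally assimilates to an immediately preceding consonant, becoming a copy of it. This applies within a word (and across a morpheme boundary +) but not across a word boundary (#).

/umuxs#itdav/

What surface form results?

[umuxx#ittav]

/s/ after /x/ → [x] (total assimilation)
/d/ after /t/ → [t] (total assimilation)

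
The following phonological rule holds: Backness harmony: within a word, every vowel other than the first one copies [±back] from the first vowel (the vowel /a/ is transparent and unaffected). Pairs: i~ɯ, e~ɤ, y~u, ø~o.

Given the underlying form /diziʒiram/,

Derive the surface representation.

no segment meets the rule's conditions; no change.

[diziʒiram]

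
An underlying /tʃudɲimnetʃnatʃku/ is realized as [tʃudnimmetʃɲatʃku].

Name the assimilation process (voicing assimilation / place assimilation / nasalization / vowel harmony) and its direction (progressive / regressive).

/ɲ/→[n] /n/→[m] /n/→[ɲ].
Each target copies a feature from the preceding segment, so the direction is progressive.

place assimilation, progressive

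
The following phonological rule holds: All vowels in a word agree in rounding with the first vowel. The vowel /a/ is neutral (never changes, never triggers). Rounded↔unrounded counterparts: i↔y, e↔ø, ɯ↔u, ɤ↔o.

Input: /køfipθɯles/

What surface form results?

[køfypθuløs]

/i/ harmonizes with /ø/ ([+round]) → [y]
/ɯ/ harmonizes with /ø/ ([+round]) → [u]
/e/ harmonizes with /ø/ ([+round]) → [ø]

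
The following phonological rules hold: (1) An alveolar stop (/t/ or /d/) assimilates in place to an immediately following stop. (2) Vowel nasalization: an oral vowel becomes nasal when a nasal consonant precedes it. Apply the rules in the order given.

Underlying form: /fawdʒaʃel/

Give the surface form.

Rule 1: no segment meets the rule's conditions; no change.
After rule 1: fawdʒaʃel
Rule 2: no segment meets the rule's conditions; no change.

[fawdʒaʃel]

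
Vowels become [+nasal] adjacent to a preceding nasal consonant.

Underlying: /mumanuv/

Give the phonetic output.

[mũmãnũv]

/u/ after nasal /m/ → [ũ]
/a/ after nasal /m/ → [ã]
/u/ after nasal /n/ → [ũ]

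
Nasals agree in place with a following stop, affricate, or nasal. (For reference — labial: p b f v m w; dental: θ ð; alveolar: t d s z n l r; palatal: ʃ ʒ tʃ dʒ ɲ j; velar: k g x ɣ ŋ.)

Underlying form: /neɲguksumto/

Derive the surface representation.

/ɲ/ before /g/ (velar) → [ŋ]
/m/ before /t/ (alveolar) → [n]

[neŋguksunto]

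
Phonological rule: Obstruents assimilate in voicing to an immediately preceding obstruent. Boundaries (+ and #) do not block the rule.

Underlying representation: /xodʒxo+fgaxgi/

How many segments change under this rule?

3

/x/ after /dʒ/ (voiced) → [ɣ]
/g/ after /f/ (voiceless) → [k]
/g/ after /x/ (voiceless) → [k]
3 segments change.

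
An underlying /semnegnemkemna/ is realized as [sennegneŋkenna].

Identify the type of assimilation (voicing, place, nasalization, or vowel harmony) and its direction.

place assimilation, regressive

/m/→[n] /m/→[ŋ] /m/→[n].
Each target copies a feature from the following segment, so the direction is regressive.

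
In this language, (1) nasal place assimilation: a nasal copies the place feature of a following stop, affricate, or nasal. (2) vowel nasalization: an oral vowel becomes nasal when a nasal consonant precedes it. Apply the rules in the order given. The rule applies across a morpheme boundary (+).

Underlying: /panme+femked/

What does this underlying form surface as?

[pammẽ+feŋked]

Rule 1: /n/ before /m/ (labial) → [m]
Rule 1: /m/ before /k/ (velar) → [ŋ]
After rule 1: pamme+feŋked
Rule 2: /e/ after nasal /m/ → [ẽ]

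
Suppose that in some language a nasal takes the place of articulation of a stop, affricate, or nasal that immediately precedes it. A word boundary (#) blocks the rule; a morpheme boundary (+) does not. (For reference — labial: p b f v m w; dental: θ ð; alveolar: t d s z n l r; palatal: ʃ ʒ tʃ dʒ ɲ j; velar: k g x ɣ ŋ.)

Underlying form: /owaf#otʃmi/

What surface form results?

/m/ after /tʃ/ (palatal) → [ɲ]

[owaf#otʃɲi]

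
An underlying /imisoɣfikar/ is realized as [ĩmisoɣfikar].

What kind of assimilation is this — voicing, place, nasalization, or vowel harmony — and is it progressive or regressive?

nasalization, regressive

/i/→[ĩ].
Each target copies a feature from the following segment, so the direction is regressive.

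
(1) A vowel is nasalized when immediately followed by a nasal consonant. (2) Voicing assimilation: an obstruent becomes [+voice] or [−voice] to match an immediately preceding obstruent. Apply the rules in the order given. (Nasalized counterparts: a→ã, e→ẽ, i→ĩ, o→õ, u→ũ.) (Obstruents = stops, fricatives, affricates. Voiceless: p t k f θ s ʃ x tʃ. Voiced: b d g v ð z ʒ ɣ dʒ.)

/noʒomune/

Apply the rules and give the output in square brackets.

[noʒõmũne]

Rule 1: /o/ before nasal /m/ → [õ]
Rule 1: /u/ before nasal /n/ → [ũ]
After rule 1: noʒõmũne
Rule 2: no segment meets the rule's conditions; no change.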